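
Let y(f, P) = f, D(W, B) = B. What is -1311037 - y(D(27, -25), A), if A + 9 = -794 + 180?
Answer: -1311012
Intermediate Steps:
A = -623 (A = -9 + (-794 + 180) = -9 - 614 = -623)
-1311037 - y(D(27, -25), A) = -1311037 - 1*(-25) = -1311037 + 25 = -1311012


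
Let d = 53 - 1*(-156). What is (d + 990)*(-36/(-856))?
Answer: 10791/214 ≈ 50.425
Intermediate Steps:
d = 209 (d = 53 + 156 = 209)
(d + 990)*(-36/(-856)) = (209 + 990)*(-36/(-856)) = 1199*(-36*(-1/856)) = 1199*(9/214) = 10791/214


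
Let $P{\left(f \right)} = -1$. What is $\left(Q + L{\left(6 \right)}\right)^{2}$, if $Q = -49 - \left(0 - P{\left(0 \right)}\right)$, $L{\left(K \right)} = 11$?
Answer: $1521$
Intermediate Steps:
$Q = -50$ ($Q = -49 - \left(0 - -1\right) = -49 - \left(0 + 1\right) = -49 - 1 = -50$)
$\left(Q + L{\left(6 \right)}\right)^{2} = \left(-50 + 11\right)^{2} = \left(-39\right)^{2} = 1521$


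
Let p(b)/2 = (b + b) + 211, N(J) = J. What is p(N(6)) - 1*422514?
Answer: -422068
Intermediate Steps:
p(b) = 422 + 4*b (p(b) = 2*((b + b) + 211) = 2*(2*b + 211) = 2*(211 + 2*b) = 422 + 4*b)
p(N(6)) - 1*422514 = (422 + 4*6) - 1*422514 = (422 + 24) - 422514 = 446 - 422514 = -422068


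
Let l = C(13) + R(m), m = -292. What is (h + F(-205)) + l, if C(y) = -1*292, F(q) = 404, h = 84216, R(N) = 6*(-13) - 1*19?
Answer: 84231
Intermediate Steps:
R(N) = -97 (R(N) = -78 - 19 = -97)
C(y) = -292
l = -389 (l = -292 - 97 = -389)
(h + F(-205)) + l = (84216 + 404) - 389 = 84620 - 389 = 84231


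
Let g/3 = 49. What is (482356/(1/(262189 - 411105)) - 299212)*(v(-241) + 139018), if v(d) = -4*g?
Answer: -9943541147386440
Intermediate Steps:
g = 147 (g = 3*49 = 147)
v(d) = -588 (v(d) = -4*147 = -588)
(482356/(1/(262189 - 411105)) - 299212)*(v(-241) + 139018) = (482356/(1/(262189 - 411105)) - 299212)*(-588 + 139018) = (482356/(1/(-148916)) - 299212)*138430 = (482356/(-1/148916) - 299212)*138430 = (482356*(-148916) - 299212)*138430 = (-71830526096 - 299212)*138430 = -71830825308*138430 = -9943541147386440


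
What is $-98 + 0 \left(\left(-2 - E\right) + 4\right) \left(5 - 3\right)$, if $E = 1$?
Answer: $-98$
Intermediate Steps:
$-98 + 0 \left(\left(-2 - E\right) + 4\right) \left(5 - 3\right) = -98 + 0 \left(\left(-2 - 1\right) + 4\right) \left(5 - 3\right) = -98 + 0 \left(\left(-2 - 1\right) + 4\right) 2 = -98 + 0 \left(-3 + 4\right) 2 = -98 + 0 \cdot 1 \cdot 2 = -98 + 0 \cdot 2 = -98 + 0 = -98$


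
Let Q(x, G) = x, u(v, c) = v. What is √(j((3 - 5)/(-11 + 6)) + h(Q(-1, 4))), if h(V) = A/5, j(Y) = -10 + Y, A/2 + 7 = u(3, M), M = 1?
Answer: 2*I*√70/5 ≈ 3.3466*I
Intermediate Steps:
A = -8 (A = -14 + 2*3 = -14 + 6 = -8)
h(V) = -8/5
√(j((3 - 5)/(-11 + 6)) + h(Q(-1, 4))) = √((-10 + (3 - 5)/(-11 + 6)) - 8/5) = √((-10 - 2/(-5)) - 8/5) = √((-10 - 2*(-⅕)) - 8/5) = √((-10 + ⅖) - 8/5) = √(-48/5 - 8/5) = √(-56/5) = 2*I*√70/5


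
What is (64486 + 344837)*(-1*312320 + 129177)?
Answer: -74964642189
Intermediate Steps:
(64486 + 344837)*(-1*312320 + 129177) = 409323*(-312320 + 129177) = 409323*(-183143) = -74964642189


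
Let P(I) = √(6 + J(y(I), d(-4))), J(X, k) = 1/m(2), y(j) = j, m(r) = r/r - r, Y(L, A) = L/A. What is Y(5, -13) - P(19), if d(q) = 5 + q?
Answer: -5/13 - √5 ≈ -2.6207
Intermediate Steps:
m(r) = 1 - r
J(X, k) = -1 (J(X, k) = 1/(1 - 1*2) = 1/(1 - 2) = 1/(-1) = -1)
P(I) = √5 (P(I) = √(6 - 1) = √5)
Y(5, -13) - P(19) = 5/(-13) - √5 = 5*(-1/13) - √5 = -5/13 - √5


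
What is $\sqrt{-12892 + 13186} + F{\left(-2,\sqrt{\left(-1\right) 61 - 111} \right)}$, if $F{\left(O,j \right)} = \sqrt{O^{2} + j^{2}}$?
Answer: $7 \sqrt{6} + 2 i \sqrt{42} \approx 17.146 + 12.961 i$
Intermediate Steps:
$\sqrt{-12892 + 13186} + F{\left(-2,\sqrt{\left(-1\right) 61 - 111} \right)} = \sqrt{-12892 + 13186} + \sqrt{\left(-2\right)^{2} + \left(\sqrt{\left(-1\right) 61 - 111}\right)^{2}} = \sqrt{294} + \sqrt{4 + \left(\sqrt{-61 - 111}\right)^{2}} = 7 \sqrt{6} + \sqrt{4 + \left(\sqrt{-172}\right)^{2}} = 7 \sqrt{6} + \sqrt{4 + \left(2 i \sqrt{43}\right)^{2}} = 7 \sqrt{6} + \sqrt{4 - 172} = 7 \sqrt{6} + \sqrt{-168} = 7 \sqrt{6} + 2 i \sqrt{42}$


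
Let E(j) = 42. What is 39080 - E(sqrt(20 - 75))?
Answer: 39038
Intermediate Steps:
39080 - E(sqrt(20 - 75)) = 39080 - 1*42 = 39080 - 42 = 39038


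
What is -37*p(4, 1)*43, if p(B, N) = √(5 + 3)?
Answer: -3182*√2 ≈ -4500.0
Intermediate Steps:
p(B, N) = 2*√2 (p(B, N) = √8 = 2*√2)
-37*p(4, 1)*43 = -74*√2*43 = -3182*√2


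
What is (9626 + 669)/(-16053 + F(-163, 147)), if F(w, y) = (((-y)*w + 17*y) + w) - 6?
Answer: 10295/10238 ≈ 1.0056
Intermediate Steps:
F(w, y) = -6 + w + 17*y - w*y (F(w, y) = ((-w*y + 17*y) + w) - 6 = ((17*y - w*y) + w) - 6 = (w + 17*y - w*y) - 6 = -6 + w + 17*y - w*y)
(9626 + 669)/(-16053 + F(-163, 147)) = (9626 + 669)/(-16053 + (-6 - 163 + 17*147 - 1*(-163)*147)) = 10295/(-16053 + (-6 - 163 + 2499 + 23961)) = 10295/(-16053 + 26291) = 10295/10238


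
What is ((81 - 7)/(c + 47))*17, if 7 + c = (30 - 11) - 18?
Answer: 1258/41 ≈ 30.683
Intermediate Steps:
c = -6 (c = -7 + ((30 - 11) - 18) = -7 + (19 - 18) = -7 + 1 = -6)
((81 - 7)/(c + 47))*17 = ((81 - 7)/(-6 + 47))*17 = (74/41)*17 = 1258/41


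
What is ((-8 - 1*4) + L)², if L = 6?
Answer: 36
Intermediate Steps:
((-8 - 1*4) + L)² = ((-8 - 1*4) + 6)² = ((-8 - 4) + 6)² = (-12 + 6)² = (-6)² = 36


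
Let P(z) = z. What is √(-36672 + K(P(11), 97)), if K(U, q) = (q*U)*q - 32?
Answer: √66795 ≈ 258.45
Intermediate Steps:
K(U, q) = -32 + U*q² (K(U, q) = (U*q)*q - 32 = U*q² - 32 = -32 + U*q²)
√(-36672 + K(P(11), 97)) = √(-36672 + (-32 + 11*97²)) = √(-36672 + (-32 + 11*9409)) = √(-36672 + (-32 + 103499)) = √(-36672 + 103467) = √66795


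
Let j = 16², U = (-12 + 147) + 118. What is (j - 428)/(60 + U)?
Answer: -172/313 ≈ -0.54952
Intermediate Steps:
U = 253 (U = 135 + 118 = 253)
j = 256
(j - 428)/(60 + U) = (256 - 428)/(60 + 253) = -172/313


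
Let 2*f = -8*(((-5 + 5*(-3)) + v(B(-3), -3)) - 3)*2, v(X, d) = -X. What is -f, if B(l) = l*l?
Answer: -256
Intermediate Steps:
B(l) = l²
f = 256 (f = (-8*(((-5 + 5*(-3)) - 1*(-3)²) - 3)*2)/2 = (-8*(((-5 - 15) - 1*9) - 3)*2)/2 = (-8*((-20 - 9) - 3)*2)/2 = (-8*(-29 - 3)*2)/2 = (-(-256)*2)/2 = (-8*(-64))/2 = (½)*512 = 256)
-f = -1*256 = -256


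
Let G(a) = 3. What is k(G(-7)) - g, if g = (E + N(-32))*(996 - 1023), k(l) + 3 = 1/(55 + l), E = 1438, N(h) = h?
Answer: 2201623/58 ≈ 37959.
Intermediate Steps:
k(l) = -3 + 1/(55 + l)
g = -37962 (g = (1438 - 32)*(996 - 1023) = 1406*(-27) = -37962)
k(G(-7)) - g = (-164 - 3*3)/(55 + 3) - 1*(-37962) = (-164 - 9)/58 + 37962 = (1/58)*(-173) + 37962 = -173/58 + 37962 = 2201623/58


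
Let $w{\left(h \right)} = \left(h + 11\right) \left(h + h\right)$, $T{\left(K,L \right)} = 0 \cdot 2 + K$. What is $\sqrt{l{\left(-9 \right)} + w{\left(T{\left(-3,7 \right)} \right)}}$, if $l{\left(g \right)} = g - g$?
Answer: $4 i \sqrt{3} \approx 6.9282 i$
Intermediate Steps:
$T{\left(K,L \right)} = K$ ($T{\left(K,L \right)} = 0 + K = K$)
$l{\left(g \right)} = 0$
$w{\left(h \right)} = 2 h \left(11 + h\right)$ ($w{\left(h \right)} = \left(11 + h\right) 2 h = 2 h \left(11 + h\right)$)
$\sqrt{l{\left(-9 \right)} + w{\left(T{\left(-3,7 \right)} \right)}} = \sqrt{0 + 2 \left(-3\right) \left(11 - 3\right)} = \sqrt{0 + 2 \left(-3\right) 8} = \sqrt{0 - 48} = \sqrt{-48} = 4 i \sqrt{3}$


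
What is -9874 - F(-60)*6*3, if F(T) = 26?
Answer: -10342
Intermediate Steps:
-9874 - F(-60)*6*3 = -9874 - 26*6*3 = -9874 - 26*18 = -9874 - 1*468 = -9874 - 468 = -10342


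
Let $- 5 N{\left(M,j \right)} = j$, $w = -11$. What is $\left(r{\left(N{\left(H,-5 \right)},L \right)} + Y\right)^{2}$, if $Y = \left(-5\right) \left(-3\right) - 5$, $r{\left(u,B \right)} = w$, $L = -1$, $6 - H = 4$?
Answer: $1$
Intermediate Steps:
$H = 2$ ($H = 6 - 4 = 2$)
$N{\left(M,j \right)} = - \frac{j}{5}$
$r{\left(u,B \right)} = -11$
$Y = 10$ ($Y = 15 - 5 = 10$)
$\left(r{\left(N{\left(H,-5 \right)},L \right)} + Y\right)^{2} = \left(-11 + 10\right)^{2} = \left(-1\right)^{2} = 1$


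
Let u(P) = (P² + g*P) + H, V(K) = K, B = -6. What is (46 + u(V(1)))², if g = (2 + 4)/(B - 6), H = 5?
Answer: 10609/4 ≈ 2652.3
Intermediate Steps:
g = -½ (g = (2 + 4)/(-6 - 6) = 6/(-12) = 6*(-1/12) = -½ ≈ -0.50000)
u(P) = 5 + P² - P/2 (u(P) = (P² - P/2) + 5 = 5 + P² - P/2)
(46 + u(V(1)))² = (46 + (5 + 1² - ½*1))² = (46 + (5 + 1 - ½))² = (46 + 11/2)² = (103/2)² = 10609/4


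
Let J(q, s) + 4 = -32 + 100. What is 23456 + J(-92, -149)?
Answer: 23520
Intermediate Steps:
J(q, s) = 64 (J(q, s) = -4 + (-32 + 100) = -4 + 68 = 64)
23456 + J(-92, -149) = 23456 + 64 = 23520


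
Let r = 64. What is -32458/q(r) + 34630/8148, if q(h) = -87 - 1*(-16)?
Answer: 133463257/289254 ≈ 461.41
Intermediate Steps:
q(h) = -71 (q(h) = -87 + 16 = -71)
-32458/q(r) + 34630/8148 = -32458/(-71) + 34630/8148 = -32458*(-1/71) + 34630*(1/8148) = 32458/71 + 17315/4074 = 133463257/289254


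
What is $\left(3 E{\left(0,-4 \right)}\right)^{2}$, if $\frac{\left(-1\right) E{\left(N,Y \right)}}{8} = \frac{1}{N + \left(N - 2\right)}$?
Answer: $144$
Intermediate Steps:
$E{\left(N,Y \right)} = - \frac{8}{-2 + 2 N}$ ($E{\left(N,Y \right)} = - \frac{8}{N + \left(N - 2\right)} = - \frac{8}{N + \left(-2 + N\right)} = - \frac{8}{-2 + 2 N}$)
$\left(3 E{\left(0,-4 \right)}\right)^{2} = \left(3 \left(- \frac{4}{-1 + 0}\right)\right)^{2} = \left(3 \left(- \frac{4}{-1}\right)\right)^{2} = \left(3 \left(\left(-4\right) \left(-1\right)\right)\right)^{2} = \left(3 \cdot 4\right)^{2} = 12^{2} = 144$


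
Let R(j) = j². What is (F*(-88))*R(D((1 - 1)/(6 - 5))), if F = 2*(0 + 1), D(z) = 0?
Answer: 0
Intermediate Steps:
F = 2 (F = 2*1 = 2)
(F*(-88))*R(D((1 - 1)/(6 - 5))) = (2*(-88))*0² = -176*0 = 0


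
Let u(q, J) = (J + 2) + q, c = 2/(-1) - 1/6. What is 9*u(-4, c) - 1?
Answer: -77/2 ≈ -38.500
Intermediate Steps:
c = -13/6 (c = 2*(-1) - 1*⅙ = -2 - ⅙ = -13/6 ≈ -2.1667)
u(q, J) = 2 + J + q (u(q, J) = (2 + J) + q = 2 + J + q)
9*u(-4, c) - 1 = 9*(2 - 13/6 - 4) - 1 = 9*(-25/6) - 1 = -75/2 - 1 = -77/2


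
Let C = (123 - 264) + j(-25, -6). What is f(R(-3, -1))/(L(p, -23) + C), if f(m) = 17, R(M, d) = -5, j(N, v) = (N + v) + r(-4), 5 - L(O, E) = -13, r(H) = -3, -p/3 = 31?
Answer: -17/157 ≈ -0.10828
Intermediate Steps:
p = -93 (p = -3*31 = -93)
L(O, E) = 18 (L(O, E) = 5 - 1*(-13) = 5 + 13 = 18)
j(N, v) = -3 + N + v (j(N, v) = (N + v) - 3 = -3 + N + v)
C = -175 (C = (123 - 264) + (-3 - 25 - 6) = -141 - 34 = -175)
f(R(-3, -1))/(L(p, -23) + C) = 17/(18 - 175) = 17/(-157) = -1/157*17 = -17/157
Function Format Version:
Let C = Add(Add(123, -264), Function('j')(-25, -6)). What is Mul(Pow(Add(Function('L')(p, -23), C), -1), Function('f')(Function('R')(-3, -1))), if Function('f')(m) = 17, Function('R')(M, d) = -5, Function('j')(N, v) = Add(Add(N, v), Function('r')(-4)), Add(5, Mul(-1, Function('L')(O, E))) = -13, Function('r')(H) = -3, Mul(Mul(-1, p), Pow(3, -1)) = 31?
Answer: Rational(-17, 157) ≈ -0.10828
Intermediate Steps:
p = -93 (p = Mul(-3, 31) = -93)
Function('L')(O, E) = 18 (Function('L')(O, E) = Add(5, Mul(-1, -13)) = Add(5, 13) = 18)
Function('j')(N, v) = Add(-3, N, v) (Function('j')(N, v) = Add(Add(N, v), -3) = Add(-3, N, v))
C = -175 (C = Add(Add(123, -264), Add(-3, -25, -6)) = Add(-141, -34) = -175)
Mul(Pow(Add(Function('L')(p, -23), C), -1), Function('f')(Function('R')(-3, -1))) = Mul(Pow(Add(18, -175), -1), 17) = Mul(Pow(-157, -1), 17) = Mul(Rational(-1, 157), 17) = Rational(-17, 157)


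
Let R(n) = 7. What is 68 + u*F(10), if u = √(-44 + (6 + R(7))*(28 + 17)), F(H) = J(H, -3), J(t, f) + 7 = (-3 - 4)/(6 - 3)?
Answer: 68 - 28*√541/3 ≈ -149.09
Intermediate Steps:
J(t, f) = -28/3 (J(t, f) = -7 + (-3 - 4)/(6 - 3) = -7 - 7/3 = -28/3)
F(H) = -28/3
u = √541 (u = √(-44 + (6 + 7)*(28 + 17)) = √(-44 + 13*45) = √(-44 + 585) = √541 ≈ 23.259)
68 + u*F(10) = 68 + √541*(-28/3) = 68 - 28*√541/3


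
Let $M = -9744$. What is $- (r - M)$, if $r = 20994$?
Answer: $-30738$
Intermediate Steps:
$- (r - M) = - (20994 - -9744) = - (20994 + 9744) = \left(-1\right) 30738 = -30738$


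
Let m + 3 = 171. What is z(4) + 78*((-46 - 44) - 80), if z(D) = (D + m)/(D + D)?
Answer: -26477/2 ≈ -13239.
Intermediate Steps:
m = 168 (m = -3 + 171 = 168)
z(D) = (168 + D)/(2*D) (z(D) = (D + 168)/(D + D) = (168 + D)/((2*D)) = (168 + D)*(1/(2*D)) = (168 + D)/(2*D))
z(4) + 78*((-46 - 44) - 80) = (½)*(168 + 4)/4 + 78*((-46 - 44) - 80) = (½)*(¼)*172 + 78*(-90 - 80) = 43/2 + 78*(-170) = 43/2 - 13260 = -26477/2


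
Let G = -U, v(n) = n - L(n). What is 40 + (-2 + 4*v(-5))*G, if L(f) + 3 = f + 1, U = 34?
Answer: -164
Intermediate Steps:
L(f) = -2 + f (L(f) = -3 + (f + 1) = -3 + (1 + f) = -2 + f)
v(n) = 2 (v(n) = n - (-2 + n) = n + (2 - n) = 2)
G = -34 (G = -1*34 = -34)
40 + (-2 + 4*v(-5))*G = 40 + (-2 + 4*2)*(-34) = 40 + (-2 + 8)*(-34) = 40 + 6*(-34) = 40 - 204 = -164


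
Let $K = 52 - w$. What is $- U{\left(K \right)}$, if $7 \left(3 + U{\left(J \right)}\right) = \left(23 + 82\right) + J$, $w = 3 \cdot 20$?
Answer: $- \frac{76}{7} \approx -10.857$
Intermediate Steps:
$w = 60$
$K = -8$ ($K = 52 - 60 = -8$)
$U{\left(J \right)} = 12 + \frac{J}{7}$ ($U{\left(J \right)} = -3 + \frac{\left(23 + 82\right) + J}{7} = -3 + \frac{105 + J}{7} = -3 + \left(15 + \frac{J}{7}\right) = 12 + \frac{J}{7}$)
$- U{\left(K \right)} = - (12 + \frac{1}{7} \left(-8\right)) = - (12 - \frac{8}{7}) = \left(-1\right) \frac{76}{7} = - \frac{76}{7}$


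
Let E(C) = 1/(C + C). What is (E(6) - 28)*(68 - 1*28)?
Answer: -3350/3 ≈ -1116.7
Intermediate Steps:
E(C) = 1/(2*C)
(E(6) - 28)*(68 - 1*28) = ((1/2)/6 - 28)*(68 - 1*28) = ((1/2)*(1/6) - 28)*(68 - 28) = (1/12 - 28)*40 = -335/12*40 = -3350/3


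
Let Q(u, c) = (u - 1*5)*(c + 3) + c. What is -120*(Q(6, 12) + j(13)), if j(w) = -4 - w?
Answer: -1200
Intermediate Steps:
Q(u, c) = c + (-5 + u)*(3 + c) (Q(u, c) = (u - 5)*(3 + c) + c = (-5 + u)*(3 + c) + c = c + (-5 + u)*(3 + c))
-120*(Q(6, 12) + j(13)) = -120*((-15 - 4*12 + 3*6 + 12*6) + (-4 - 1*13)) = -120*((-15 - 48 + 18 + 72) + (-4 - 13)) = -120*(27 - 17) = -120*10 = -1200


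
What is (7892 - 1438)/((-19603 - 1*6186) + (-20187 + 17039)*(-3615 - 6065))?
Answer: 6454/30446851 ≈ 0.00021198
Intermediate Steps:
(7892 - 1438)/((-19603 - 1*6186) + (-20187 + 17039)*(-3615 - 6065)) = 6454/((-19603 - 6186) - 3148*(-9680)) = 6454/(-25789 + 30472640) = 6454/30446851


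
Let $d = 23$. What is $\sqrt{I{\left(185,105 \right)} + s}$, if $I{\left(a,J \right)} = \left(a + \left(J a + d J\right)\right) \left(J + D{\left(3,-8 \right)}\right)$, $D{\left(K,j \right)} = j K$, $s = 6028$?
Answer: $\sqrt{1790053} \approx 1337.9$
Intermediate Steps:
$D{\left(K,j \right)} = K j$
$I{\left(a,J \right)} = \left(-24 + J\right) \left(a + 23 J + J a\right)$ ($I{\left(a,J \right)} = \left(a + \left(J a + 23 J\right)\right) \left(J + 3 \left(-8\right)\right) = \left(a + \left(23 J + J a\right)\right) \left(J - 24\right) = \left(a + 23 J + J a\right) \left(-24 + J\right) = \left(-24 + J\right) \left(a + 23 J + J a\right)$)
$\sqrt{I{\left(185,105 \right)} + s} = \sqrt{\left(\left(-552\right) 105 - 4440 + 23 \cdot 105^{2} + 185 \cdot 105^{2} - 2415 \cdot 185\right) + 6028} = \sqrt{\left(-57960 - 4440 + 23 \cdot 11025 + 185 \cdot 11025 - 446775\right) + 6028} = \sqrt{\left(-57960 - 4440 + 253575 + 2039625 - 446775\right) + 6028} = \sqrt{1784025 + 6028} = \sqrt{1790053}$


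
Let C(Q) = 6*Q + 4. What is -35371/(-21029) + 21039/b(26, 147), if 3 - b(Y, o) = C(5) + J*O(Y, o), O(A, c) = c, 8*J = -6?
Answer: 1780929131/6666193 ≈ 267.16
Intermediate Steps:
J = -3/4 (J = (1/8)*(-6) = -3/4 ≈ -0.75000)
C(Q) = 4 + 6*Q
b(Y, o) = -31 + 3*o/4 (b(Y, o) = 3 - ((4 + 6*5) - 3*o/4) = 3 - ((4 + 30) - 3*o/4) = 3 - (34 - 3*o/4) = 3 + (-34 + 3*o/4) = -31 + 3*o/4)
-35371/(-21029) + 21039/b(26, 147) = -35371/(-21029) + 21039/(-31 + (3/4)*147) = -35371*(-1/21029) + 21039/(-31 + 441/4) = 35371/21029 + 21039/(317/4) = 35371/21029 + 21039*(4/317) = 35371/21029 + 84156/317 = 1780929131/6666193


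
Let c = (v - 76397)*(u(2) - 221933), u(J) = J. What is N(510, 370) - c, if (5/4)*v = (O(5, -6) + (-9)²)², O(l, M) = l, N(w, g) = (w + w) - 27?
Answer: -78208701366/5 ≈ -1.5642e+10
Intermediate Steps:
N(w, g) = -27 + 2*w (N(w, g) = 2*w - 27 = -27 + 2*w)
v = 29584/5 (v = 4*(5 + (-9)²)²/5 = 4*(5 + 81)²/5 = (⅘)*86² = (⅘)*7396 = 29584/5 ≈ 5916.8)
c = 78208706331/5 (c = (29584/5 - 76397)*(2 - 221933) = -352401/5*(-221931) = 78208706331/5 ≈ 1.5642e+10)
N(510, 370) - c = (-27 + 2*510) - 1*78208706331/5 = (-27 + 1020) - 78208706331/5 = 993 - 78208706331/5 = -78208701366/5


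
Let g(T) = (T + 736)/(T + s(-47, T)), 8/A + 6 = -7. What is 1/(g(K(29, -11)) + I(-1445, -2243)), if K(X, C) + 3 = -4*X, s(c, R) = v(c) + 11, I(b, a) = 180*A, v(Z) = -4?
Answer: -1456/169301 ≈ -0.0086001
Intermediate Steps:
A = -8/13 (A = 8/(-6 - 7) = 8/(-13) = 8*(-1/13) = -8/13 ≈ -0.61539)
I(b, a) = -1440/13 (I(b, a) = 180*(-8/13) = -1440/13)
s(c, R) = 7 (s(c, R) = -4 + 11 = 7)
K(X, C) = -3 - 4*X
g(T) = (736 + T)/(7 + T) (g(T) = (T + 736)/(T + 7) = (736 + T)/(7 + T))
1/(g(K(29, -11)) + I(-1445, -2243)) = 1/((736 + (-3 - 4*29))/(7 + (-3 - 4*29)) - 1440/13) = 1/((736 + (-3 - 116))/(7 + (-3 - 116)) - 1440/13) = 1/((736 - 119)/(7 - 119) - 1440/13) = 1/(617/(-112) - 1440/13) = 1/(-1/112*617 - 1440/13) = 1/(-617/112 - 1440/13) = 1/(-169301/1456) = -1456/169301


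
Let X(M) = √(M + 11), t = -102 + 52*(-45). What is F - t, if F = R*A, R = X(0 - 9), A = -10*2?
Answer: 2442 - 20*√2 ≈ 2413.7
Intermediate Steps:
t = -2442 (t = -102 - 2340 = -2442)
X(M) = √(11 + M)
A = -20
R = √2 (R = √(11 + (0 - 9)) = √(11 - 9) = √2 ≈ 1.4142)
F = -20*√2 (F = √2*(-20) = -20*√2 ≈ -28.284)
F - t = -20*√2 - 1*(-2442) = -20*√2 + 2442 = 2442 - 20*√2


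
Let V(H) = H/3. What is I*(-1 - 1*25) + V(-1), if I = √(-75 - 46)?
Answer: -⅓ - 286*I ≈ -0.33333 - 286.0*I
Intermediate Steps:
V(H) = H/3 (V(H) = H*(⅓) = H/3)
I = 11*I (I = √(-121) = 11*I ≈ 11.0*I)
I*(-1 - 1*25) + V(-1) = (11*I)*(-1 - 1*25) + (⅓)*(-1) = (11*I)*(-1 - 25) - ⅓ = (11*I)*(-26) - ⅓ = -286*I - ⅓ = -⅓ - 286*I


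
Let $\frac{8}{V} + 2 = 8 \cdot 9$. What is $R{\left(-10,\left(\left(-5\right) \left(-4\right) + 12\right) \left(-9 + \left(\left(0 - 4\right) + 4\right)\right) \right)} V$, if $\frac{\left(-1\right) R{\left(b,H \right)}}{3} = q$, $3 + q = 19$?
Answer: $- \frac{192}{35} \approx -5.4857$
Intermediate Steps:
$q = 16$ ($q = -3 + 19 = 16$)
$V = \frac{4}{35}$ ($V = \frac{8}{-2 + 8 \cdot 9} = \frac{8}{-2 + 72} = \frac{8}{70} = 8 \cdot \frac{1}{70} = \frac{4}{35} \approx 0.11429$)
$R{\left(b,H \right)} = -48$ ($R{\left(b,H \right)} = \left(-3\right) 16 = -48$)
$R{\left(-10,\left(\left(-5\right) \left(-4\right) + 12\right) \left(-9 + \left(\left(0 - 4\right) + 4\right)\right) \right)} V = \left(-48\right) \frac{4}{35} = - \frac{192}{35}$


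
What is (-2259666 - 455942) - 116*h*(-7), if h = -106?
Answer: -2801680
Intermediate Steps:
(-2259666 - 455942) - 116*h*(-7) = (-2259666 - 455942) - 116*(-106)*(-7) = -2715608 + 12296*(-7) = -2715608 - 86072 = -2801680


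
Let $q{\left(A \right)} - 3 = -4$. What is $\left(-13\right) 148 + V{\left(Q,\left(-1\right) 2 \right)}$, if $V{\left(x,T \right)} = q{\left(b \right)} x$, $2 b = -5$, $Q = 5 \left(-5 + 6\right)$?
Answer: $-1929$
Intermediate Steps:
$Q = 5$ ($Q = 5 \cdot 1 = 5$)
$b = - \frac{5}{2}$ ($b = \frac{1}{2} \left(-5\right) = - \frac{5}{2} \approx -2.5$)
$q{\left(A \right)} = -1$ ($q{\left(A \right)} = 3 - 4 = -1$)
$V{\left(x,T \right)} = - x$
$\left(-13\right) 148 + V{\left(Q,\left(-1\right) 2 \right)} = \left(-13\right) 148 - 5 = -1924 - 5 = -1929$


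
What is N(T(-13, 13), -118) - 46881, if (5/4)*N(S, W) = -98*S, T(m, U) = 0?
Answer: -46881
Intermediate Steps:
N(S, W) = -392*S/5 (N(S, W) = 4*(-98*S)/5 = -392*S/5)
N(T(-13, 13), -118) - 46881 = -392/5*0 - 46881 = 0 - 46881 = -46881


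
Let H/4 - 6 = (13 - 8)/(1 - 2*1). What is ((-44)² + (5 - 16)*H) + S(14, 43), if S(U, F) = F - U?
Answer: 1921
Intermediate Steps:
H = 4 (H = 24 + 4*((13 - 8)/(1 - 2*1)) = 24 + 4*(5/(1 - 2)) = 24 + 4*(5/(-1)) = 24 + 4*(5*(-1)) = 24 + 4*(-5) = 24 - 20 = 4)
((-44)² + (5 - 16)*H) + S(14, 43) = ((-44)² + (5 - 16)*4) + (43 - 1*14) = (1936 - 11*4) + (43 - 14) = (1936 - 44) + 29 = 1892 + 29 = 1921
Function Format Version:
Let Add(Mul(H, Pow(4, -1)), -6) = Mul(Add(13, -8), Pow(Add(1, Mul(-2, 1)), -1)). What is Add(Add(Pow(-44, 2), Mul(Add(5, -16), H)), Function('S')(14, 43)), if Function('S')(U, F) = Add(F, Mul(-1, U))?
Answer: 1921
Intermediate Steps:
H = 4 (H = Add(24, Mul(4, Mul(Add(13, -8), Pow(Add(1, Mul(-2, 1)), -1)))) = Add(24, Mul(4, Mul(5, Pow(Add(1, -2), -1)))) = Add(24, Mul(4, Mul(5, Pow(-1, -1)))) = Add(24, Mul(4, Mul(5, -1))) = Add(24, Mul(4, -5)) = Add(24, -20) = 4)
Add(Add(Pow(-44, 2), Mul(Add(5, -16), H)), Function('S')(14, 43)) = Add(Add(Pow(-44, 2), Mul(Add(5, -16), 4)), Add(43, Mul(-1, 14))) = Add(Add(1936, Mul(-11, 4)), Add(43, -14)) = Add(Add(1936, -44), 29) = Add(1892, 29) = 1921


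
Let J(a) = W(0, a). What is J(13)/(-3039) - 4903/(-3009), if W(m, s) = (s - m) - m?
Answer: 4953700/3048117 ≈ 1.6252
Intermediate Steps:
W(m, s) = s - 2*m
J(a) = a (J(a) = a - 2*0 = a + 0 = a)
J(13)/(-3039) - 4903/(-3009) = 13/(-3039) - 4903/(-3009) = 13*(-1/3039) - 4903*(-1/3009) = -13/3039 + 4903/3009 = 4953700/3048117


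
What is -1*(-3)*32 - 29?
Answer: 67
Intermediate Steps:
-1*(-3)*32 - 29 = 3*32 - 29 = 96 - 29 = 67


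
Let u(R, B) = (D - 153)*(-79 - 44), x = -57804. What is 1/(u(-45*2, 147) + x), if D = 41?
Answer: -1/44028 ≈ -2.2713e-5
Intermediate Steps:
u(R, B) = 13776 (u(R, B) = (41 - 153)*(-79 - 44) = -112*(-123) = 13776)
1/(u(-45*2, 147) + x) = 1/(13776 - 57804) = 1/(-44028) = -1/44028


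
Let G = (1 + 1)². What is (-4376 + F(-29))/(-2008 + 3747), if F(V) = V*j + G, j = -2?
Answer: -4314/1739 ≈ -2.4807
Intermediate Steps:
G = 4 (G = 2² = 4)
F(V) = 4 - 2*V (F(V) = V*(-2) + 4 = -2*V + 4 = 4 - 2*V)
(-4376 + F(-29))/(-2008 + 3747) = (-4376 + (4 - 2*(-29)))/(-2008 + 3747) = (-4376 + (4 + 58))/1739 = (-4376 + 62)*(1/1739) = -4314*1/1739 = -4314/1739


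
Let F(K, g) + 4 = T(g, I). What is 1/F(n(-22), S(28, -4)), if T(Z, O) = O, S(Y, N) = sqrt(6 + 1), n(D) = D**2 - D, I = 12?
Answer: 1/8 ≈ 0.12500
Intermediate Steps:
S(Y, N) = sqrt(7)
F(K, g) = 8 (F(K, g) = -4 + 12 = 8)
1/F(n(-22), S(28, -4)) = 1/8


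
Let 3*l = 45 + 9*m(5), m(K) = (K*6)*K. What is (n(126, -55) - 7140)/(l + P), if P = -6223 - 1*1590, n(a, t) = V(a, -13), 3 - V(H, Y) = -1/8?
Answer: 57095/58784 ≈ 0.97127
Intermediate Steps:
m(K) = 6*K² (m(K) = (6*K)*K = 6*K²)
V(H, Y) = 25/8 (V(H, Y) = 3 - (-1)/8 = 3 - 1*(-⅛) = 3 + ⅛ = 25/8)
n(a, t) = 25/8
l = 465 (l = (45 + 9*(6*5²))/3 = (45 + 9*(6*25))/3 = (45 + 9*150)/3 = (45 + 1350)/3 = (⅓)*1395 = 465)
P = -7813 (P = -6223 - 1590 = -7813)
(n(126, -55) - 7140)/(l + P) = (25/8 - 7140)/(465 - 7813) = -57095/8/(-7348) = -57095/8*(-1/7348) = 57095/58784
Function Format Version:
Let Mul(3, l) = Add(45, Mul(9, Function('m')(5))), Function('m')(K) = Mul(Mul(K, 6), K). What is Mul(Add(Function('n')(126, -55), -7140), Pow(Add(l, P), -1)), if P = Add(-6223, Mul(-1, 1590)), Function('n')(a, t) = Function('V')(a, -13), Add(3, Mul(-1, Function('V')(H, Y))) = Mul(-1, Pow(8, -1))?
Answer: Rational(57095, 58784) ≈ 0.97127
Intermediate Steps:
Function('m')(K) = Mul(6, Pow(K, 2)) (Function('m')(K) = Mul(Mul(6, K), K) = Mul(6, Pow(K, 2)))
Function('V')(H, Y) = Rational(25, 8) (Function('V')(H, Y) = Add(3, Mul(-1, Mul(-1, Pow(8, -1)))) = Add(3, Mul(-1, Mul(-1, Rational(1, 8)))) = Add(3, Mul(-1, Rational(-1, 8))) = Add(3, Rational(1, 8)) = Rational(25, 8))
Function('n')(a, t) = Rational(25, 8)
l = 465 (l = Mul(Rational(1, 3), Add(45, Mul(9, Mul(6, Pow(5, 2))))) = Mul(Rational(1, 3), Add(45, Mul(9, Mul(6, 25)))) = Mul(Rational(1, 3), Add(45, Mul(9, 150))) = Mul(Rational(1, 3), Add(45, 1350)) = Mul(Rational(1, 3), 1395) = 465)
P = -7813 (P = Add(-6223, -1590) = -7813)
Mul(Add(Function('n')(126, -55), -7140), Pow(Add(l, P), -1)) = Mul(Add(Rational(25, 8), -7140), Pow(Add(465, -7813), -1)) = Mul(Rational(-57095, 8), Pow(-7348, -1)) = Mul(Rational(-57095, 8), Rational(-1, 7348)) = Rational(57095, 58784)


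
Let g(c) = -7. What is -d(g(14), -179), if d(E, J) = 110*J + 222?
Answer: 19468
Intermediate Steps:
d(E, J) = 222 + 110*J
-d(g(14), -179) = -(222 + 110*(-179)) = -(222 - 19690) = -1*(-19468) = 19468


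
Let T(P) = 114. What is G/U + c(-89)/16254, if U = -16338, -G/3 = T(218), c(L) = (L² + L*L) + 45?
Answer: 901771/903258 ≈ 0.99835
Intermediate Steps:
c(L) = 45 + 2*L² (c(L) = (L² + L²) + 45 = 2*L² + 45 = 45 + 2*L²)
G = -342 (G = -3*114 = -342)
G/U + c(-89)/16254 = -342/(-16338) + (45 + 2*(-89)²)/16254 = -342*(-1/16338) + (45 + 2*7921)*(1/16254) = 57/2723 + (45 + 15842)*(1/16254) = 57/2723 + 15887*(1/16254) = 57/2723 + 15887/16254 = 901771/903258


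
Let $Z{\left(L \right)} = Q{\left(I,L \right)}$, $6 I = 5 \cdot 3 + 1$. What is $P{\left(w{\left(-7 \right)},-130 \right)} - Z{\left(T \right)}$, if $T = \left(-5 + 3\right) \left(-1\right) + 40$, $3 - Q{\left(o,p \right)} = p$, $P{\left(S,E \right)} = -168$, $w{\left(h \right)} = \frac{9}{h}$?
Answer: $-129$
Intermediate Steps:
$I = \frac{8}{3}$ ($I = \frac{5 \cdot 3 + 1}{6} = \frac{15 + 1}{6} = \frac{1}{6} \cdot 16 = \frac{8}{3} \approx 2.6667$)
$Q{\left(o,p \right)} = 3 - p$
$T = 42$ ($T = \left(-2\right) \left(-1\right) + 40 = 2 + 40 = 42$)
$Z{\left(L \right)} = 3 - L$
$P{\left(w{\left(-7 \right)},-130 \right)} - Z{\left(T \right)} = -168 - \left(3 - 42\right) = -168 - -39 = -168 + 39 = -129$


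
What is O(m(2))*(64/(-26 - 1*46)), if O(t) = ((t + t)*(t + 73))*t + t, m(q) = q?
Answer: -4816/9 ≈ -535.11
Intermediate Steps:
O(t) = t + 2*t**2*(73 + t) (O(t) = ((2*t)*(73 + t))*t + t = (2*t*(73 + t))*t + t = 2*t**2*(73 + t) + t = t + 2*t**2*(73 + t))
O(m(2))*(64/(-26 - 1*46)) = (2*(1 + 2*2**2 + 146*2))*(64/(-26 - 1*46)) = (2*(1 + 2*4 + 292))*(64/(-26 - 46)) = (2*(1 + 8 + 292))*(64/(-72)) = (2*301)*(64*(-1/72)) = 602*(-8/9) = -4816/9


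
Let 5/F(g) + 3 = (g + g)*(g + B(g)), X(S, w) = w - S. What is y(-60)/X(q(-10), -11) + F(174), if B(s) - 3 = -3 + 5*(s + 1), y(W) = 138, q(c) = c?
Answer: -50376757/365049 ≈ -138.00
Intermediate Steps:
B(s) = 5 + 5*s (B(s) = 3 + (-3 + 5*(s + 1)) = 3 + (-3 + 5*(1 + s)) = 3 + (-3 + (5 + 5*s)) = 3 + (2 + 5*s) = 5 + 5*s)
F(g) = 5/(-3 + 2*g*(5 + 6*g)) (F(g) = 5/(-3 + (g + g)*(g + (5 + 5*g))) = 5/(-3 + (2*g)*(5 + 6*g)) = 5/(-3 + 2*g*(5 + 6*g)))
y(-60)/X(q(-10), -11) + F(174) = 138/(-11 - 1*(-10)) + 5/(-3 + 10*174 + 12*174²) = 138/(-11 + 10) + 5/(-3 + 1740 + 12*30276) = 138/(-1) + 5/(-3 + 1740 + 363312) = 138*(-1) + 5/365049 = -138 + 5*(1/365049) = -138 + 5/365049 = -50376757/365049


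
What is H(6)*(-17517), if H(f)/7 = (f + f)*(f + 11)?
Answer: -25014276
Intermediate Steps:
H(f) = 14*f*(11 + f) (H(f) = 7*((f + f)*(f + 11)) = 7*((2*f)*(11 + f)) = 7*(2*f*(11 + f)) = 14*f*(11 + f))
H(6)*(-17517) = (14*6*(11 + 6))*(-17517) = (14*6*17)*(-17517) = 1428*(-17517) = -25014276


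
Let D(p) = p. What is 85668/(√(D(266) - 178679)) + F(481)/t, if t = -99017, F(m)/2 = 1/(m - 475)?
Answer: -1/297051 - 28556*I*√178413/59471 ≈ -3.3664e-6 - 202.82*I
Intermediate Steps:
F(m) = 2/(-475 + m) (F(m) = 2/(m - 475) = 2/(-475 + m))
85668/(√(D(266) - 178679)) + F(481)/t = 85668/(√(266 - 178679)) + (2/(-475 + 481))/(-99017) = 85668/(√(-178413)) + (2/6)*(-1/99017) = 85668/((I*√178413)) + (2*(⅙))*(-1/99017) = 85668*(-I*√178413/178413) + (⅓)*(-1/99017) = -28556*I*√178413/59471 - 1/297051 = -1/297051 - 28556*I*√178413/59471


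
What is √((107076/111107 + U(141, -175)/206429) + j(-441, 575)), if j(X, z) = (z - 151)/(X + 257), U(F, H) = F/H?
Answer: I*√457009918429968942660109558/18463244056915 ≈ 1.1579*I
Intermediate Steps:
U(F, H) = F/H
j(X, z) = (-151 + z)/(257 + X)
√((107076/111107 + U(141, -175)/206429) + j(-441, 575)) = √((107076/111107 + (141/(-175))/206429) + (-151 + 575)/(257 - 441)) = √((107076*(1/111107) + (141*(-1/175))*(1/206429)) + 424/(-184)) = √((107076/111107 - 141/175*1/206429) - 1/184*424) = √((107076/111107 - 141/36125075) - 53/23) = √(3868112864613/4013748708025 - 53/23) = √(-123762085639226/92316220284575) = I*√457009918429968942660109558/18463244056915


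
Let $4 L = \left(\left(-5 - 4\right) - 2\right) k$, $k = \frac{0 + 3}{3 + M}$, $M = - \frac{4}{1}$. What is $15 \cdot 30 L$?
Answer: $\frac{7425}{2} \approx 3712.5$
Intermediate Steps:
$M = -4$ ($M = \left(-4\right) 1 = -4$)
$k = -3$ ($k = \frac{0 + 3}{3 - 4} = \frac{3}{-1} = 3 \left(-1\right) = -3$)
$L = \frac{33}{4}$ ($L = \frac{\left(\left(-5 - 4\right) - 2\right) \left(-3\right)}{4} = \frac{\left(-9 - 2\right) \left(-3\right)}{4} = \frac{\left(-11\right) \left(-3\right)}{4} = \frac{1}{4} \cdot 33 = \frac{33}{4} \approx 8.25$)
$15 \cdot 30 L = 15 \cdot 30 \cdot \frac{33}{4} = 450 \cdot \frac{33}{4} = \frac{7425}{2}$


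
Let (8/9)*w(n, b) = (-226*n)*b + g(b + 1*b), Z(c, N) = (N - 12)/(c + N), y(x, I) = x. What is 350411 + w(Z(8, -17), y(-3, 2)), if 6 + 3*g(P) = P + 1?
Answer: 2822917/8 ≈ 3.5286e+5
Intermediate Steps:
g(P) = -5/3 + P/3 (g(P) = -2 + (P + 1)/3 = -2 + (1 + P)/3 = -2 + (⅓ + P/3) = -5/3 + P/3)
Z(c, N) = (-12 + N)/(N + c)
w(n, b) = -15/8 + 3*b/4 - 1017*b*n/4 (w(n, b) = 9*((-226*n)*b + (-5/3 + (b + 1*b)/3))/8 = 9*(-226*b*n + (-5/3 + (b + b)/3))/8 = 9*(-226*b*n + (-5/3 + (2*b)/3))/8 = 9*(-226*b*n + (-5/3 + 2*b/3))/8 = 9*(-5/3 + 2*b/3 - 226*b*n)/8 = -15/8 + 3*b/4 - 1017*b*n/4)
350411 + w(Z(8, -17), y(-3, 2)) = 350411 + (-15/8 + (¾)*(-3) - 1017/4*(-3)*(-12 - 17)/(-17 + 8)) = 350411 + (-15/8 - 9/4 - 1017/4*(-3)*-29/(-9)) = 350411 + (-15/8 - 9/4 - 1017/4*(-3)*(-⅑*(-29))) = 350411 + (-15/8 - 9/4 - 1017/4*(-3)*29/9) = 350411 + (-15/8 - 9/4 + 9831/4) = 350411 + 19629/8 = 2822917/8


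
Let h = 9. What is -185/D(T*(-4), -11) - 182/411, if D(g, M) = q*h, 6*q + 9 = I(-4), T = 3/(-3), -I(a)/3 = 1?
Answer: 24253/2466 ≈ 9.8350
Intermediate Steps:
I(a) = -3 (I(a) = -3*1 = -3)
T = -1 (T = 3*(-⅓) = -1)
q = -2 (q = -3/2 + (⅙)*(-3) = -3/2 - ½ = -2)
D(g, M) = -18 (D(g, M) = -2*9 = -18)
-185/D(T*(-4), -11) - 182/411 = -185/(-18) - 182/411 = -185*(-1/18) - 182*1/411 = 185/18 - 182/411 = 24253/2466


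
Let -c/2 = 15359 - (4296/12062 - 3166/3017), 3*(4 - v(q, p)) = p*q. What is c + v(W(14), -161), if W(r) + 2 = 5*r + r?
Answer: -1436430583160/54586581 ≈ -26315.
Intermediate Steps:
W(r) = -2 + 6*r (W(r) = -2 + (5*r + r) = -2 + 6*r)
v(q, p) = 4 - p*q/3
c = -558955425646/18195527 (c = -2*(15359 - (4296/12062 - 3166/3017)) = -2*(15359 - (4296*(1/12062) - 3166*1/3017)) = -2*(15359 - (2148/6031 - 3166/3017)) = -2*(15359 - 1*(-12613630/18195527)) = -2*(15359 + 12613630/18195527) = -2*279477712823/18195527 = -558955425646/18195527 ≈ -30719.)
c + v(W(14), -161) = -558955425646/18195527 + (4 - 1/3*(-161)*(-2 + 6*14)) = -558955425646/18195527 + (4 - 1/3*(-161)*(-2 + 84)) = -558955425646/18195527 + (4 - 1/3*(-161)*82) = -558955425646/18195527 + (4 + 13202/3) = -558955425646/18195527 + 13214/3 = -1436430583160/54586581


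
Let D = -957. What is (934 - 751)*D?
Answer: -175131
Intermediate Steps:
(934 - 751)*D = (934 - 751)*(-957) = 183*(-957) = -175131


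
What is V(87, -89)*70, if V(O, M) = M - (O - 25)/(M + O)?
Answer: -4060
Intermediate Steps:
V(O, M) = M - (-25 + O)/(M + O)
V(87, -89)*70 = ((25 + (-89)² - 1*87 - 89*87)/(-89 + 87))*70 = ((25 + 7921 - 87 - 7743)/(-2))*70 = -½*116*70 = -58*70 = -4060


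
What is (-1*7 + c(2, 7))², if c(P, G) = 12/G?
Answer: 1369/49 ≈ 27.939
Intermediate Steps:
(-1*7 + c(2, 7))² = (-1*7 + 12/7)² = (-7 + 12*(⅐))² = (-7 + 12/7)² = (-37/7)² = 1369/49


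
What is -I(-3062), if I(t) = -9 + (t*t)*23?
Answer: -215644403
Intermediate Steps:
I(t) = -9 + 23*t**2 (I(t) = -9 + t**2*23 = -9 + 23*t**2)
-I(-3062) = -(-9 + 23*(-3062)**2) = -(-9 + 23*9375844) = -(-9 + 215644412) = -1*215644403 = -215644403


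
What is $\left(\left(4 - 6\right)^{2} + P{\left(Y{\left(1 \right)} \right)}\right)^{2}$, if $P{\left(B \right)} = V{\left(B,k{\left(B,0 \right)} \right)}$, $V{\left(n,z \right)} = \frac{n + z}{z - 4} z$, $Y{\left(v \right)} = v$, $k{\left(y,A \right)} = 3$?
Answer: $64$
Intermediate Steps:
$V{\left(n,z \right)} = \frac{z \left(n + z\right)}{-4 + z}$ ($V{\left(n,z \right)} = \frac{n + z}{-4 + z} z = \frac{z \left(n + z\right)}{-4 + z}$)
$P{\left(B \right)} = -9 - 3 B$ ($P{\left(B \right)} = \frac{3 \left(B + 3\right)}{-4 + 3} = \frac{3 \left(3 + B\right)}{-1} = 3 \left(-1\right) \left(3 + B\right) = -9 - 3 B$)
$\left(\left(4 - 6\right)^{2} + P{\left(Y{\left(1 \right)} \right)}\right)^{2} = \left(\left(4 - 6\right)^{2} - 12\right)^{2} = \left(\left(-2\right)^{2} - 12\right)^{2} = \left(4 - 12\right)^{2} = \left(-8\right)^{2} = 64$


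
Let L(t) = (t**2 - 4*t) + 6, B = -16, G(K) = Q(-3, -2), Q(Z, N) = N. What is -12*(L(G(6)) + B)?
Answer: -24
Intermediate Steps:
G(K) = -2
L(t) = 6 + t**2 - 4*t
-12*(L(G(6)) + B) = -12*((6 + (-2)**2 - 4*(-2)) - 16) = -12*((6 + 4 + 8) - 16) = -12*(18 - 16) = -12*2 = -24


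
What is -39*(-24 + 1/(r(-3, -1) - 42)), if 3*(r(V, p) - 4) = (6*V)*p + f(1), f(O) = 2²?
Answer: 86229/92 ≈ 937.27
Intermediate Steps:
f(O) = 4
r(V, p) = 16/3 + 2*V*p (r(V, p) = 4 + ((6*V)*p + 4)/3 = 4 + (6*V*p + 4)/3 = 4 + (4 + 6*V*p)/3 = 4 + (4/3 + 2*V*p) = 16/3 + 2*V*p)
-39*(-24 + 1/(r(-3, -1) - 42)) = -39*(-24 + 1/((16/3 + 2*(-3)*(-1)) - 42)) = -39*(-24 + 1/((16/3 + 6) - 42)) = -39*(-24 + 1/(34/3 - 42)) = -39*(-24 + 1/(-92/3)) = -39*(-24 - 3/92) = -39*(-2211/92) = 86229/92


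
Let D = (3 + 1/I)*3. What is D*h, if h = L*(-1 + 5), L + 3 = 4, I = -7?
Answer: 240/7 ≈ 34.286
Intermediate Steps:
L = 1 (L = -3 + 4 = 1)
h = 4 (h = 1*(-1 + 5) = 1*4 = 4)
D = 60/7 (D = (3 + 1/(-7))*3 = (3 + 1*(-⅐))*3 = (3 - ⅐)*3 = (20/7)*3 = 60/7 ≈ 8.5714)
D*h = (60/7)*4 = 240/7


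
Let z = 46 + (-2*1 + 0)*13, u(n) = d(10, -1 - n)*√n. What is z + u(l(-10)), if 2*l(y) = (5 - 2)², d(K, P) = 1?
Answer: 20 + 3*√2/2 ≈ 22.121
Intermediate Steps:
l(y) = 9/2 (l(y) = (5 - 2)²/2 = (½)*3² = (½)*9 = 9/2)
u(n) = √n (u(n) = 1*√n = √n)
z = 20 (z = 46 + (-2 + 0)*13 = 46 - 2*13 = 46 - 26 = 20)
z + u(l(-10)) = 20 + √(9/2) = 20 + 3*√2/2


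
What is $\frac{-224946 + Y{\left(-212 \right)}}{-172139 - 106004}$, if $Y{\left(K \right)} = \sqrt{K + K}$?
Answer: $\frac{224946}{278143} - \frac{2 i \sqrt{106}}{278143} \approx 0.80874 - 7.4031 \cdot 10^{-5} i$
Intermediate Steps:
$Y{\left(K \right)} = \sqrt{2} \sqrt{K}$ ($Y{\left(K \right)} = \sqrt{2 K} = \sqrt{2} \sqrt{K}$)
$\frac{-224946 + Y{\left(-212 \right)}}{-172139 - 106004} = \frac{-224946 + \sqrt{2} \sqrt{-212}}{-172139 - 106004} = \frac{-224946 + \sqrt{2} \cdot 2 i \sqrt{53}}{-278143} = \left(-224946 + 2 i \sqrt{106}\right) \left(- \frac{1}{278143}\right) = \frac{224946}{278143} - \frac{2 i \sqrt{106}}{278143}$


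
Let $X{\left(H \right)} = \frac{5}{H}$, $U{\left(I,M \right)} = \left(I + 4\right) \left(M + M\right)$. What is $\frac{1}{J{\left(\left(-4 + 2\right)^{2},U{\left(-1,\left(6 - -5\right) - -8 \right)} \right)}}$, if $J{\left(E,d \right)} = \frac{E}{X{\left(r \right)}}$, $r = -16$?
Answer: $- \frac{5}{64} \approx -0.078125$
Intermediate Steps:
$U{\left(I,M \right)} = 2 M \left(4 + I\right)$ ($U{\left(I,M \right)} = \left(4 + I\right) 2 M = 2 M \left(4 + I\right)$)
$J{\left(E,d \right)} = - \frac{16 E}{5}$ ($J{\left(E,d \right)} = \frac{E}{5 \frac{1}{-16}} = \frac{E}{5 \left(- \frac{1}{16}\right)} = \frac{E}{- \frac{5}{16}} = E \left(- \frac{16}{5}\right) = - \frac{16 E}{5}$)
$\frac{1}{J{\left(\left(-4 + 2\right)^{2},U{\left(-1,\left(6 - -5\right) - -8 \right)} \right)}} = \frac{1}{\left(- \frac{16}{5}\right) \left(-4 + 2\right)^{2}} = \frac{1}{\left(- \frac{16}{5}\right) \left(-2\right)^{2}} = \frac{1}{\left(- \frac{16}{5}\right) 4} = \frac{1}{- \frac{64}{5}} = - \frac{5}{64}$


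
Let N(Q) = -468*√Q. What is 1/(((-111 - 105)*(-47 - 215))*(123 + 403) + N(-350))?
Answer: 34453/1025576045301 + 65*I*√14/24613825087224 ≈ 3.3594e-8 + 9.8809e-12*I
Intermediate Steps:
1/(((-111 - 105)*(-47 - 215))*(123 + 403) + N(-350)) = 1/(((-111 - 105)*(-47 - 215))*(123 + 403) - 2340*I*√14) = 1/(-216*(-262)*526 - 2340*I*√14) = 1/(56592*526 - 2340*I*√14) = 1/(29767392 - 2340*I*√14)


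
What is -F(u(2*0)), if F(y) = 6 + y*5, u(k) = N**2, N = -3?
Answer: -51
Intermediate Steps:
u(k) = 9 (u(k) = (-3)**2 = 9)
F(y) = 6 + 5*y
-F(u(2*0)) = -(6 + 5*9) = -(6 + 45) = -1*51 = -51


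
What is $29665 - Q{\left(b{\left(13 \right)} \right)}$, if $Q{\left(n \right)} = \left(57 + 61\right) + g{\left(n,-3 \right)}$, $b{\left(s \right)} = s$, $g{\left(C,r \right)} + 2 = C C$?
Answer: $29380$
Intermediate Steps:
$g{\left(C,r \right)} = -2 + C^{2}$ ($g{\left(C,r \right)} = -2 + C C = -2 + C^{2}$)
$Q{\left(n \right)} = 116 + n^{2}$ ($Q{\left(n \right)} = \left(57 + 61\right) + \left(-2 + n^{2}\right) = 118 + \left(-2 + n^{2}\right) = 116 + n^{2}$)
$29665 - Q{\left(b{\left(13 \right)} \right)} = 29665 - \left(116 + 13^{2}\right) = 29665 - \left(116 + 169\right) = 29665 - 285 = 29380$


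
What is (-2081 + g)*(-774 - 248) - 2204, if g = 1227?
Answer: 870584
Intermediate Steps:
(-2081 + g)*(-774 - 248) - 2204 = (-2081 + 1227)*(-774 - 248) - 2204 = -854*(-1022) - 2204 = 872788 - 2204 = 870584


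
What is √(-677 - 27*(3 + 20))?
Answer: I*√1298 ≈ 36.028*I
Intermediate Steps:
√(-677 - 27*(3 + 20)) = √(-677 - 27*23) = √(-677 - 621) = √(-1298) = I*√1298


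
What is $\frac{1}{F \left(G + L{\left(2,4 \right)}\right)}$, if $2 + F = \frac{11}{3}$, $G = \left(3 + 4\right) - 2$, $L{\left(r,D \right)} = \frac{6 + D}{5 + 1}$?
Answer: $\frac{9}{100} \approx 0.09$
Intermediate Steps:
$L{\left(r,D \right)} = 1 + \frac{D}{6}$ ($L{\left(r,D \right)} = \frac{6 + D}{6} = \left(6 + D\right) \frac{1}{6} = 1 + \frac{D}{6}$)
$G = 5$ ($G = 7 - 2 = 5$)
$F = \frac{5}{3}$ ($F = -2 + \frac{11}{3} = \frac{5}{3} \approx 1.6667$)
$\frac{1}{F \left(G + L{\left(2,4 \right)}\right)} = \frac{1}{\frac{5}{3} \left(5 + \left(1 + \frac{1}{6} \cdot 4\right)\right)} = \frac{1}{\frac{5}{3} \left(5 + \left(1 + \frac{2}{3}\right)\right)} = \frac{1}{\frac{5}{3} \left(5 + \frac{5}{3}\right)} = \frac{1}{\frac{5}{3} \cdot \frac{20}{3}} = \frac{1}{\frac{100}{9}} = \frac{9}{100}$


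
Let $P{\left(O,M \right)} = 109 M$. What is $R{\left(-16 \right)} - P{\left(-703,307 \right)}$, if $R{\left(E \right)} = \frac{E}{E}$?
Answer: $-33462$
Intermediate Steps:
$R{\left(E \right)} = 1$
$R{\left(-16 \right)} - P{\left(-703,307 \right)} = 1 - 109 \cdot 307 = 1 - 33463 = -33462$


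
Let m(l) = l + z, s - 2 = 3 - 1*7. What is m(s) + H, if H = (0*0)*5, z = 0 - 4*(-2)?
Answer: 6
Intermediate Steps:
s = -2 (s = 2 + (3 - 1*7) = 2 + (3 - 7) = 2 - 4 = -2)
z = 8 (z = 0 + 8 = 8)
m(l) = 8 + l (m(l) = l + 8 = 8 + l)
H = 0 (H = 0*5 = 0)
m(s) + H = (8 - 2) + 0 = 6 + 0 = 6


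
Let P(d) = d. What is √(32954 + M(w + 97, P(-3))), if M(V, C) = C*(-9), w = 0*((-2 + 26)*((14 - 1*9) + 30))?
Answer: √32981 ≈ 181.61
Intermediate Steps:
w = 0 (w = 0*(24*((14 - 9) + 30)) = 0*(24*(5 + 30)) = 0*(24*35) = 0*840 = 0)
M(V, C) = -9*C
√(32954 + M(w + 97, P(-3))) = √(32954 - 9*(-3)) = √(32954 + 27) = √32981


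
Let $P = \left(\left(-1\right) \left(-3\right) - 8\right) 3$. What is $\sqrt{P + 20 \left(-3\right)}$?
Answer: $5 i \sqrt{3} \approx 8.6602 i$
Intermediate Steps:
$P = -15$ ($P = \left(3 - 8\right) 3 = \left(-5\right) 3 = -15$)
$\sqrt{P + 20 \left(-3\right)} = \sqrt{-15 + 20 \left(-3\right)} = \sqrt{-15 - 60} = \sqrt{-75} = 5 i \sqrt{3}$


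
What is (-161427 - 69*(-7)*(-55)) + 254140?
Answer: 66148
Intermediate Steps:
(-161427 - 69*(-7)*(-55)) + 254140 = (-161427 + 483*(-55)) + 254140 = (-161427 - 26565) + 254140 = -187992 + 254140 = 66148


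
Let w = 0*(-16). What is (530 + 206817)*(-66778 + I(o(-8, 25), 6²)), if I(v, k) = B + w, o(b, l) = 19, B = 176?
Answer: -13809724894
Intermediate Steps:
w = 0
I(v, k) = 176 (I(v, k) = 176 + 0 = 176)
(530 + 206817)*(-66778 + I(o(-8, 25), 6²)) = (530 + 206817)*(-66778 + 176) = 207347*(-66602) = -13809724894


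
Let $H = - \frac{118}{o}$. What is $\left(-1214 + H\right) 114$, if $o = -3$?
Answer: $-133912$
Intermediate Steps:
$H = \frac{118}{3}$ ($H = - \frac{118}{-3} = \left(-118\right) \left(- \frac{1}{3}\right) = \frac{118}{3} \approx 39.333$)
$\left(-1214 + H\right) 114 = \left(-1214 + \frac{118}{3}\right) 114 = \left(- \frac{3524}{3}\right) 114 = -133912$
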